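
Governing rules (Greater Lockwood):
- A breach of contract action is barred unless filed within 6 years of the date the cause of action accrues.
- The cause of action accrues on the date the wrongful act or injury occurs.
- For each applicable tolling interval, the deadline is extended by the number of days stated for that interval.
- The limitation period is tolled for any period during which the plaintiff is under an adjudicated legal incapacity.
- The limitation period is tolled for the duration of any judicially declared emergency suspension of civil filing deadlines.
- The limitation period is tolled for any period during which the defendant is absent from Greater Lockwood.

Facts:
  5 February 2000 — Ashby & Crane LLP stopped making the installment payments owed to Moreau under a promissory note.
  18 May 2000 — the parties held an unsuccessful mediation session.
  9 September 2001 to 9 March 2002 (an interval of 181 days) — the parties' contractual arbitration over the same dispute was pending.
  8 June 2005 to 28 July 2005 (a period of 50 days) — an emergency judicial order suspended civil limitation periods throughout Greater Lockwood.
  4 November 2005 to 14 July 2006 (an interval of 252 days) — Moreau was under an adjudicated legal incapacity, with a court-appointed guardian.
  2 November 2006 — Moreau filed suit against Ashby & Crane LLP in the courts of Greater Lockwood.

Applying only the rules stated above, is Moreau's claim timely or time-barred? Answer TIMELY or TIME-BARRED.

The cause of action accrued on 5 February 2000, the date of the act.
Adding the 6 years base period to 5 February 2000 gives a deadline of 5 February 2006, before any tolling.
The emergency suspension of filing deadlines from 8 June 2005 to 28 July 2005 tolled the period for 50 days, extending the deadline to 27 March 2006.
The plaintiff's legal incapacity from 4 November 2005 to 14 July 2006 tolled the period for 252 days, extending the deadline to 4 December 2006.
Although a pending arbitration ran from 9 September 2001 to 9 March 2002, the stated rules do not make that a tolling event, so it is disregarded.
None of the other events listed affects the running of the period under the stated rules.
Moreau filed on 2 November 2006, before the 4 December 2006 deadline, so the action is timely.

TIMELY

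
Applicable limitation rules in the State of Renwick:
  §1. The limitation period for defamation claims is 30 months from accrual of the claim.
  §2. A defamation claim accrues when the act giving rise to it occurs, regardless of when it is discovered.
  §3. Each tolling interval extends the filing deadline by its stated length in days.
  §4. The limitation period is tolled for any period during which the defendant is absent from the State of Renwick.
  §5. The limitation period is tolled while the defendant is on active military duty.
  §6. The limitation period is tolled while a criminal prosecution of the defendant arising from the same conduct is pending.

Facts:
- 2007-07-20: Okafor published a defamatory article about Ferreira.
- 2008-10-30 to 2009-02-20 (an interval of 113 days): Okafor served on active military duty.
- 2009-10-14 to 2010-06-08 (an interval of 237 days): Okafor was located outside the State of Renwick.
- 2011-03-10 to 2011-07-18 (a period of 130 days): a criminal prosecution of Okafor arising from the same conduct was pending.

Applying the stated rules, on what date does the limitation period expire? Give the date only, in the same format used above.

2011-01-05

The claim accrued on 2007-07-20, the date of the act.
30 months from 2007-07-20 is 2010-01-20.
Because the defendant's active military service ran from 2008-10-30 to 2009-02-20, the deadline is extended by 113 days to 2010-05-13.
Because the defendant's absence from the jurisdiction ran from 2009-10-14 to 2010-06-08, the deadline is extended by 237 days to 2011-01-05.
The pending criminal prosecution starting 2011-03-10 came too late — the period had run on 2011-01-05 — and so does not extend the deadline.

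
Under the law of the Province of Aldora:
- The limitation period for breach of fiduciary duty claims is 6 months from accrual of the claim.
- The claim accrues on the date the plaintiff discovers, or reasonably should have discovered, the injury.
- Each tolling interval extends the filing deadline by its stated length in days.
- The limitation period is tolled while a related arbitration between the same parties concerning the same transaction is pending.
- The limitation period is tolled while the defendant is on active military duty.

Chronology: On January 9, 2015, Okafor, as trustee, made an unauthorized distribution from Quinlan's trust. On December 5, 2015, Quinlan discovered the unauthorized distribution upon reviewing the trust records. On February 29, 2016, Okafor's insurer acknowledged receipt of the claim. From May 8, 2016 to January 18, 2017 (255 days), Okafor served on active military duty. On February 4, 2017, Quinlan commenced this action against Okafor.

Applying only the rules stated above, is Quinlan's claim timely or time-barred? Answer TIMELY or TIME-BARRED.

Under the discovery rule, the claim accrued on December 5, 2015, when Quinlan discovered the injury — not on the January 9, 2015 date of the underlying act.
6 months from December 5, 2015 is June 5, 2016.
The period was tolled for 255 days by the defendant's active military service (May 8, 2016 to January 18, 2017), pushing the deadline to February 15, 2017.
None of the other events listed affects the running of the period under the stated rules.
Quinlan filed on February 4, 2017, before the February 15, 2017 deadline, so the action is timely.

TIMELY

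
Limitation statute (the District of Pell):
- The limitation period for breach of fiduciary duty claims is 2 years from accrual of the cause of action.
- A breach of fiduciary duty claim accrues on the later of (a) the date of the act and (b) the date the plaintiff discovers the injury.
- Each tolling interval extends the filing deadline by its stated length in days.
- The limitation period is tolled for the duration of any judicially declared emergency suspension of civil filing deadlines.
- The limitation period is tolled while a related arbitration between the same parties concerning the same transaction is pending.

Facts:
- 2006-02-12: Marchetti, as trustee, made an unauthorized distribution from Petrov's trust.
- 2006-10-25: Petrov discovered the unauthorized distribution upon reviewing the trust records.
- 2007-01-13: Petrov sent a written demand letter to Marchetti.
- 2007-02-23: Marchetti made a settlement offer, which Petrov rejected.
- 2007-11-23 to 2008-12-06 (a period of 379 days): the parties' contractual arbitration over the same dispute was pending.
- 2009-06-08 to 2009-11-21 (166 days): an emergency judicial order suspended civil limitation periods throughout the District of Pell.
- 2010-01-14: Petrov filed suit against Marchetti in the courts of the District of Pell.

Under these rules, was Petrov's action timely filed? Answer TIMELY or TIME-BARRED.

TIMELY

Taking the later of the act (2006-02-12) and discovery (2006-10-25), the claim accrued on 2006-10-25.
The untolled deadline — 2 years after 2006-10-25 — is 2008-10-25.
Because the pending related arbitration ran from 2007-11-23 to 2008-12-06, the deadline is extended by 379 days to 2009-11-08.
The emergency suspension of filing deadlines from 2009-06-08 to 2009-11-21 tolled the period for 166 days, extending the deadline to 2010-04-23.
The other events in the timeline have no effect on the limitation period under the stated rules.
The 2010-01-14 filing precedes the 2010-04-23 deadline; the claim is timely.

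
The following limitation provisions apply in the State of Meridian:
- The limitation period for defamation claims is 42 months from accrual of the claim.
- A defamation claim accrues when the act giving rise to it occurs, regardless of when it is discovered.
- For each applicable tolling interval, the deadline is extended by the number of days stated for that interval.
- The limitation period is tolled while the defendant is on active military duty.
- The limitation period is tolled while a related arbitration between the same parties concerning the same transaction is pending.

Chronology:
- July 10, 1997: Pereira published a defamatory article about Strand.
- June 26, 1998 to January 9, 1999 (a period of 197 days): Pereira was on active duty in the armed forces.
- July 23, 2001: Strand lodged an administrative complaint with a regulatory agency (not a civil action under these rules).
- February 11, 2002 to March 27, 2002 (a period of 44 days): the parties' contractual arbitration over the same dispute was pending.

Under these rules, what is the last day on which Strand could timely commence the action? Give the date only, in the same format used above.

July 26, 2001

The claim accrued on July 10, 1997, when the wrongful act occurred.
The untolled deadline — 42 months after July 10, 1997 — is January 10, 2001.
Because the defendant's active military service ran from June 26, 1998 to January 9, 1999, the deadline is extended by 197 days to July 26, 2001.
The pending related arbitration starting February 11, 2002 came too late — the period had run on July 26, 2001 — and so does not extend the deadline.
None of the other events listed affects the running of the period under the stated rules.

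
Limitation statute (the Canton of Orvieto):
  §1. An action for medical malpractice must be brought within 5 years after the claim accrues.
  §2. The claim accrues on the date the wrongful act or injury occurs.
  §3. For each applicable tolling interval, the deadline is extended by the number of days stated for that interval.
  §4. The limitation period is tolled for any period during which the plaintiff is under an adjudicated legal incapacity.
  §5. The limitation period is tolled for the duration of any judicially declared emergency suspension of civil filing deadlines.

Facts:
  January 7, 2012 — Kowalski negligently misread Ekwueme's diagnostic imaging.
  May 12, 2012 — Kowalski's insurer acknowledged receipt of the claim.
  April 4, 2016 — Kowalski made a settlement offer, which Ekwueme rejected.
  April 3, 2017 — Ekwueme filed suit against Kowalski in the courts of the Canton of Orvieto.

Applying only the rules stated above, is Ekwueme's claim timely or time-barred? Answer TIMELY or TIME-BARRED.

The claim accrued on January 7, 2012, when the wrongful act occurred.
Adding the 5 years base period to January 7, 2012 gives a deadline of January 7, 2017, before any tolling.
Nothing else in the chronology tolls or restarts the period.
The April 3, 2017 filing falls after the January 7, 2017 deadline; the claim is time-barred.

TIME-BARRED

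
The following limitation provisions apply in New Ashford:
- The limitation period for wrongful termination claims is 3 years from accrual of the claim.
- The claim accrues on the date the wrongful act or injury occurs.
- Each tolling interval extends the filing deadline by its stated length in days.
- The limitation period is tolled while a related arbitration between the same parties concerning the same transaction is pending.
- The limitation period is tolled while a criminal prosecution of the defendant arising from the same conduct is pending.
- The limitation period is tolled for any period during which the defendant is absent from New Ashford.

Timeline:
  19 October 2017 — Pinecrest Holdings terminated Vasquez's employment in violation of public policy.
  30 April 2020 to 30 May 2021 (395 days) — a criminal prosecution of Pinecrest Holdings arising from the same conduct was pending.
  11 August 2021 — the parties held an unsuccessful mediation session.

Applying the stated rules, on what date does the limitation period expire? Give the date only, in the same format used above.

The claim accrued on 19 October 2017, the date of the act.
The untolled deadline — 3 years after 19 October 2017 — is 19 October 2020.
The period was tolled for 395 days by the pending criminal prosecution (30 April 2020 to 30 May 2021), pushing the deadline to 18 November 2021.
Nothing else in the chronology tolls or restarts the period.

18 November 2021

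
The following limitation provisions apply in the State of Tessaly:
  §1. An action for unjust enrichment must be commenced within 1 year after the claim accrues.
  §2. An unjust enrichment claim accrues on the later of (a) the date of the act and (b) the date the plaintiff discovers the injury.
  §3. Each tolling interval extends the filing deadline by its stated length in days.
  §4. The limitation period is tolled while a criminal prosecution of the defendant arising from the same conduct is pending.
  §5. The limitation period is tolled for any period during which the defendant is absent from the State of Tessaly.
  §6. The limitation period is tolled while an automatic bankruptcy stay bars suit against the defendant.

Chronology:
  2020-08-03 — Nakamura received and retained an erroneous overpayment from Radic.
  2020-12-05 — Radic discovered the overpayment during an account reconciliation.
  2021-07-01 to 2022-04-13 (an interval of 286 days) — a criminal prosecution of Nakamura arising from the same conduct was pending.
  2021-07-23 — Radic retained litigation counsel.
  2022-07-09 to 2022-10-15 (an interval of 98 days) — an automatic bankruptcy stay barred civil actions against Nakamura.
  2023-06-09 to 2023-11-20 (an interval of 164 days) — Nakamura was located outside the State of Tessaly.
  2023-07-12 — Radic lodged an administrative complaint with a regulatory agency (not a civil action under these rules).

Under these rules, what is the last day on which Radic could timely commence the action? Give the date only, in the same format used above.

Taking the later of the act (2020-08-03) and discovery (2020-12-05), the claim accrued on 2020-12-05.
1 year from 2020-12-05 is 2021-12-05.
Because the pending criminal prosecution ran from 2021-07-01 to 2022-04-13, the deadline is extended by 286 days to 2022-09-17.
The automatic bankruptcy stay from 2022-07-09 to 2022-10-15 tolled the period for 98 days, extending the deadline to 2022-12-24.
The defendant's absence from the jurisdiction from 2023-06-09 to 2023-11-20 began after the period had already run on 2022-12-24, so it has no tolling effect.
The other events in the timeline have no effect on the limitation period under the stated rules.

2022-12-24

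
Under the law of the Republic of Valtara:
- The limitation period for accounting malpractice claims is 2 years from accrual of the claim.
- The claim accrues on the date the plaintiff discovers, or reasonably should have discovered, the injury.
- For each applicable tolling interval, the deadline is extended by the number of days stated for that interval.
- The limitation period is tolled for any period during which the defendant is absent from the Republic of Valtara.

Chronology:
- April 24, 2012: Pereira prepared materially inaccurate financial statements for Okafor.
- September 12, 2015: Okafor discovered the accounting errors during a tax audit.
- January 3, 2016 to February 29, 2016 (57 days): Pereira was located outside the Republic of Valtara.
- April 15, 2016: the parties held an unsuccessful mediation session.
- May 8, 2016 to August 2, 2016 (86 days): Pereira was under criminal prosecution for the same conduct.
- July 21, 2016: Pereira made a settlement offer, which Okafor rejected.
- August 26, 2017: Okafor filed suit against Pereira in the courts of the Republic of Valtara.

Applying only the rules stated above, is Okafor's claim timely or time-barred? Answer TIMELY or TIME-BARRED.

Under the discovery rule, the claim accrued on September 12, 2015, when Okafor discovered the injury — not on the April 24, 2012 date of the underlying act.
2 years from September 12, 2015 is September 12, 2017.
Because the defendant's absence from the jurisdiction ran from January 3, 2016 to February 29, 2016, the deadline is extended by 57 days to November 8, 2017.
The pending criminal prosecution from May 8, 2016 to August 2, 2016 does not toll the period, because no stated rule makes a criminal prosecution a tolling event.
The other events in the timeline have no effect on the limitation period under the stated rules.
The August 26, 2017 filing precedes the November 8, 2017 deadline; the claim is timely.

TIMELY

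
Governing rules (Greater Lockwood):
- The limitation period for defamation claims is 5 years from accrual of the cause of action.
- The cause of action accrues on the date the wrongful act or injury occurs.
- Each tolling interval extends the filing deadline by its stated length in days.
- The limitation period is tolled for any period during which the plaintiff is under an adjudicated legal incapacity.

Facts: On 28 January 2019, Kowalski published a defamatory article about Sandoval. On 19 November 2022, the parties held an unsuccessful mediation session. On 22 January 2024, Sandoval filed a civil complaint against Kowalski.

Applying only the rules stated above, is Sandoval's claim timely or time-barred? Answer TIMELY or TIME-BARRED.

The limitation period began to run on 28 January 2019.
5 years from 28 January 2019 is 28 January 2024.
None of the other events listed affects the running of the period under the stated rules.
The 22 January 2024 filing precedes the 28 January 2024 deadline; the claim is timely.

TIMELY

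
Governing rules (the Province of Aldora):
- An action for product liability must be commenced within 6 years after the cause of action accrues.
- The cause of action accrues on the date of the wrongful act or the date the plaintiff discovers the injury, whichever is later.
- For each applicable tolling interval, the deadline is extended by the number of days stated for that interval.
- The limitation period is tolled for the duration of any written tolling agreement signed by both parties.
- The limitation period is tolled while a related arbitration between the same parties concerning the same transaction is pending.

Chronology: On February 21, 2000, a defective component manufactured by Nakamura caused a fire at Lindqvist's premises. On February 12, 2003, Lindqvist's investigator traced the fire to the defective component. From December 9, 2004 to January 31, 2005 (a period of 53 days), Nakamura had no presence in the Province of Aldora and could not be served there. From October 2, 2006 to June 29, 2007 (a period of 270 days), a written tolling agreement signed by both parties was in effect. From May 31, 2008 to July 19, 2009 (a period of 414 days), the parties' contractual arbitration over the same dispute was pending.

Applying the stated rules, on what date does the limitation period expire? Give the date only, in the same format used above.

Taking the later of the act (February 21, 2000) and discovery (February 12, 2003), the claim accrued on February 12, 2003.
Adding the 6 years base period to February 12, 2003 gives a deadline of February 12, 2009, before any tolling.
The written tolling agreement from October 2, 2006 to June 29, 2007 tolled the period for 270 days, extending the deadline to November 9, 2009.
The pending related arbitration from May 31, 2008 to July 19, 2009 tolled the period for 414 days, extending the deadline to December 28, 2010.
The defendant's absence from the jurisdiction from December 9, 2004 to January 31, 2005 does not toll the period, because no stated rule makes the defendant's absence a tolling event.

December 28, 2010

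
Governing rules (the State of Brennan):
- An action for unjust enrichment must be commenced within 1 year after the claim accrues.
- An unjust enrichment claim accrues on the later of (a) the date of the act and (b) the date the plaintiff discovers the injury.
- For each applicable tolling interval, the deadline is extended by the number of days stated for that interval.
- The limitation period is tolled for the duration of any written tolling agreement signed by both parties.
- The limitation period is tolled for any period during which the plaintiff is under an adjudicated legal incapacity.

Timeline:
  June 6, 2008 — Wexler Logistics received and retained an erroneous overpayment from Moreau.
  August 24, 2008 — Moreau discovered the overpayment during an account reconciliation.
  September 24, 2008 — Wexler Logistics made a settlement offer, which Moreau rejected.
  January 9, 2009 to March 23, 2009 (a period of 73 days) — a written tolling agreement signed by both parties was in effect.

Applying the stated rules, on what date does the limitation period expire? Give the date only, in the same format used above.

November 5, 2009

The claim accrued on August 24, 2008 — the later of the June 6, 2008 act and the August 24, 2008 discovery.
1 year from August 24, 2008 is August 24, 2009.
The period was tolled for 73 days by the written tolling agreement (January 9, 2009 to March 23, 2009), pushing the deadline to November 5, 2009.
None of the other events listed affects the running of the period under the stated rules.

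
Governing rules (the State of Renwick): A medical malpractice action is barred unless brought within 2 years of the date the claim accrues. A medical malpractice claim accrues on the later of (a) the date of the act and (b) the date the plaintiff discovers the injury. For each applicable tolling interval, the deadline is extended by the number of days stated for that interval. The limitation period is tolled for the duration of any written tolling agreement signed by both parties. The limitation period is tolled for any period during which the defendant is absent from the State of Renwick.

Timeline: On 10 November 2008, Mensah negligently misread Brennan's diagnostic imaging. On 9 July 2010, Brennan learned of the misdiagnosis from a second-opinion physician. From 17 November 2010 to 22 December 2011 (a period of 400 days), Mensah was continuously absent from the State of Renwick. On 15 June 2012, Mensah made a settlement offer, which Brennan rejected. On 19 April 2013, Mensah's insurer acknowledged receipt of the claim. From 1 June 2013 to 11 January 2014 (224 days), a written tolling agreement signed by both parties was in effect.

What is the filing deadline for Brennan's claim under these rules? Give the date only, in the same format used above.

Because discovery on 9 July 2010 post-dates the 10 November 2008 act, accrual under the later-of rule falls on 9 July 2010.
Adding the 2 years base period to 9 July 2010 gives a deadline of 9 July 2012, before any tolling.
Because the defendant's absence from the jurisdiction ran from 17 November 2010 to 22 December 2011, the deadline is extended by 400 days to 13 August 2013.
The period was tolled for 224 days by the written tolling agreement (1 June 2013 to 11 January 2014), pushing the deadline to 25 March 2014.
The other events in the timeline have no effect on the limitation period under the stated rules.

25 March 2014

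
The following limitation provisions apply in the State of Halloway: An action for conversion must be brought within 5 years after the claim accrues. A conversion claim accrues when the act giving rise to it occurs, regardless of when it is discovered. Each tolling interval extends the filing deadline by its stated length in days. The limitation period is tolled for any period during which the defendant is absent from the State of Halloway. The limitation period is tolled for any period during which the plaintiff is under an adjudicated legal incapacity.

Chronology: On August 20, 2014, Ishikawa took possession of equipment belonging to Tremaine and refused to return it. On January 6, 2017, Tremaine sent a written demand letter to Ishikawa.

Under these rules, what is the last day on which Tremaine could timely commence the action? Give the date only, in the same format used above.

August 20, 2019

The claim accrued on August 20, 2014, the date of the act.
The untolled deadline — 5 years after August 20, 2014 — is August 20, 2019.
Nothing else in the chronology tolls or restarts the period.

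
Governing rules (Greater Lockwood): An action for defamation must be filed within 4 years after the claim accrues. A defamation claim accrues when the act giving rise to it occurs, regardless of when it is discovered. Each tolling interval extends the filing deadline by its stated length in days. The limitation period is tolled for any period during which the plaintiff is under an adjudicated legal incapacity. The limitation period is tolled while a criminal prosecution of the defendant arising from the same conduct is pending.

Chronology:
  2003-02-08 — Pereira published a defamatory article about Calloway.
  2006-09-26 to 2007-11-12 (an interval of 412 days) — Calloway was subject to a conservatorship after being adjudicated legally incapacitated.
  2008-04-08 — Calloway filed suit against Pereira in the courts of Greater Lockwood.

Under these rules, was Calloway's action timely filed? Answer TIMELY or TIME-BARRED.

The claim accrued on 2003-02-08, the date of the act.
The untolled deadline — 4 years after 2003-02-08 — is 2007-02-08.
Because the plaintiff's legal incapacity ran from 2006-09-26 to 2007-11-12, the deadline is extended by 412 days to 2008-03-26.
The 2008-04-08 filing falls after the 2008-03-26 deadline; the claim is time-barred.

TIME-BARRED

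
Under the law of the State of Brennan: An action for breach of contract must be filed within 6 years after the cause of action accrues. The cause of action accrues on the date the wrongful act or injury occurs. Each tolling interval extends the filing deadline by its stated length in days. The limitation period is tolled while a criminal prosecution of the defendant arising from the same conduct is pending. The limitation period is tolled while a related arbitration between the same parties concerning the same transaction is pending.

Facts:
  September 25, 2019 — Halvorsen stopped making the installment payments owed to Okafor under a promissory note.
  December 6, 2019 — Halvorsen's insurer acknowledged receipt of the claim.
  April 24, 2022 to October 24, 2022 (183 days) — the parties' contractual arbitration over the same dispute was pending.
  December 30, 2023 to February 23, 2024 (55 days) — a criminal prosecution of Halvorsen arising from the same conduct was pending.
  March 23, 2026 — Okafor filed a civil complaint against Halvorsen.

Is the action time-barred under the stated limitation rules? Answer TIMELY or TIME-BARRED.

The claim accrued on September 25, 2019, when the wrongful act occurred.
The untolled deadline — 6 years after September 25, 2019 — is September 25, 2025.
The pending related arbitration from April 24, 2022 to October 24, 2022 tolled the period for 183 days, extending the deadline to March 27, 2026.
The period was tolled for 55 days by the pending criminal prosecution (December 30, 2023 to February 23, 2024), pushing the deadline to May 21, 2026.
Nothing else in the chronology tolls or restarts the period.
Filing on March 23, 2026 beat the May 21, 2026 deadline — the action is timely.

TIMELY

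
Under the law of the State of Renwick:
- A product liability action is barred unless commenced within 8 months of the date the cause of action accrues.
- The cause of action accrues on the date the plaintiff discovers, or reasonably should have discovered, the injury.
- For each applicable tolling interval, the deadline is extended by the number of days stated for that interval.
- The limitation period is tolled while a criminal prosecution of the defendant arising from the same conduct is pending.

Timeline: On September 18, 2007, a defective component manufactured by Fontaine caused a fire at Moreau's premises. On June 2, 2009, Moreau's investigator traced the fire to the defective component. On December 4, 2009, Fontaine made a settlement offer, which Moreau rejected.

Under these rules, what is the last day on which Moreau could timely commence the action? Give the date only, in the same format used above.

Accrual is tied to discovery, so the period began on June 2, 2009 rather than on September 18, 2007 when the act occurred.
The untolled deadline — 8 months after June 2, 2009 — is February 2, 2010.
None of the other events listed affects the running of the period under the stated rules.

February 2, 2010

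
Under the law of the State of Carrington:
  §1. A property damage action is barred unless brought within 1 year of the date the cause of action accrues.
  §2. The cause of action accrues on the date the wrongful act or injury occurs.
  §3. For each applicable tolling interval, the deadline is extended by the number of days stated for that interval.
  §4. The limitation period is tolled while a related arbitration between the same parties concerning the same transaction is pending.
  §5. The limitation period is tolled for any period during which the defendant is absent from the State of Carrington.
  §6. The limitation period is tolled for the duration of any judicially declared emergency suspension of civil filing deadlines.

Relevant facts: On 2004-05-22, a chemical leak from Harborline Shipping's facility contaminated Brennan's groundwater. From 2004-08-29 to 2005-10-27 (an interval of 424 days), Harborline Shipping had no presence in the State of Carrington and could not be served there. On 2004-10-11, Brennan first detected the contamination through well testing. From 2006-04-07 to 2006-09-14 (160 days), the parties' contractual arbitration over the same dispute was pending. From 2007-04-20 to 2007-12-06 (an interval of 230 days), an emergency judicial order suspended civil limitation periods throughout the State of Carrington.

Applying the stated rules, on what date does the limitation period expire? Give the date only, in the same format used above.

2006-12-27

Because the rule ties accrual to occurrence, the claim accrued on 2004-05-22, not on the 2004-10-11 discovery date.
Adding the 1 year base period to 2004-05-22 gives a deadline of 2005-05-22, before any tolling.
The period was tolled for 424 days by the defendant's absence from the jurisdiction (2004-08-29 to 2005-10-27), pushing the deadline to 2006-07-20.
The period was tolled for 160 days by the pending related arbitration (2006-04-07 to 2006-09-14), pushing the deadline to 2006-12-27.
The emergency suspension of filing deadlines starting 2007-04-20 came too late — the period had run on 2006-12-27 — and so does not extend the deadline.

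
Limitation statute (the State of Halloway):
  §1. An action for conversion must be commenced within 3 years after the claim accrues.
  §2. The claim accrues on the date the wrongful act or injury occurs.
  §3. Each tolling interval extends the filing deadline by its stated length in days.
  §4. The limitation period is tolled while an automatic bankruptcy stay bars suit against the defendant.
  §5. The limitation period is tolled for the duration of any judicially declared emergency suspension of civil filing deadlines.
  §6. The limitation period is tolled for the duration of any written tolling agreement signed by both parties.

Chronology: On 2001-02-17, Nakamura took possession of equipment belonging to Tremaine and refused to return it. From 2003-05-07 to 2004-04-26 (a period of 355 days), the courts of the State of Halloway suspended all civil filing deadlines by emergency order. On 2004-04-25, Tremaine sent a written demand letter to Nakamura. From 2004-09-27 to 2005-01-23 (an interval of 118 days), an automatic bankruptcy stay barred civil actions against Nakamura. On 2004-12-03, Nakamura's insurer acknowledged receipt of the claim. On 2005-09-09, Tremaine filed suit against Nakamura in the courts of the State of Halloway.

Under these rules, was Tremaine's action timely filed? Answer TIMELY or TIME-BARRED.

TIME-BARRED

The claim accrued on 2001-02-17, when the wrongful act occurred.
Adding the 3 years base period to 2001-02-17 gives a deadline of 2004-02-17, before any tolling.
The emergency suspension of filing deadlines from 2003-05-07 to 2004-04-26 tolled the period for 355 days, extending the deadline to 2005-02-06.
Because the automatic bankruptcy stay ran from 2004-09-27 to 2005-01-23, the deadline is extended by 118 days to 2005-06-04.
None of the other events listed affects the running of the period under the stated rules.
The 2005-09-09 filing falls after the 2005-06-04 deadline; the claim is time-barred.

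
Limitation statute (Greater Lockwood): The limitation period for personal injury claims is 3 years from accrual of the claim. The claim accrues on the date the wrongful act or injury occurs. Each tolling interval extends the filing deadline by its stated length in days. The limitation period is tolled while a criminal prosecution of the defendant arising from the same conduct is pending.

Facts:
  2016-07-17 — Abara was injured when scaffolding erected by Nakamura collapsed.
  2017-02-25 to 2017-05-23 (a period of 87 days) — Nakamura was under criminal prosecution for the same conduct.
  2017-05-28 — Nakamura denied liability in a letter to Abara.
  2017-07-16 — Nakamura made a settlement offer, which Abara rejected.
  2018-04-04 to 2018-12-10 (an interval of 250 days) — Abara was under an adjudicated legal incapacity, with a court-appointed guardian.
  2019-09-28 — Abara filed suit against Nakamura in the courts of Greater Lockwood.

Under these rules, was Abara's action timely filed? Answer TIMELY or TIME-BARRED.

TIMELY

The limitation period began to run on 2016-07-17.
3 years from 2016-07-17 is 2019-07-17.
Because the pending criminal prosecution ran from 2017-02-25 to 2017-05-23, the deadline is extended by 87 days to 2019-10-12.
Although the plaintiff's incapacity ran from 2018-04-04 to 2018-12-10, the stated rules do not make that a tolling event, so it is disregarded.
The other events in the timeline have no effect on the limitation period under the stated rules.
Filing on 2019-09-28 beat the 2019-10-12 deadline — the action is timely.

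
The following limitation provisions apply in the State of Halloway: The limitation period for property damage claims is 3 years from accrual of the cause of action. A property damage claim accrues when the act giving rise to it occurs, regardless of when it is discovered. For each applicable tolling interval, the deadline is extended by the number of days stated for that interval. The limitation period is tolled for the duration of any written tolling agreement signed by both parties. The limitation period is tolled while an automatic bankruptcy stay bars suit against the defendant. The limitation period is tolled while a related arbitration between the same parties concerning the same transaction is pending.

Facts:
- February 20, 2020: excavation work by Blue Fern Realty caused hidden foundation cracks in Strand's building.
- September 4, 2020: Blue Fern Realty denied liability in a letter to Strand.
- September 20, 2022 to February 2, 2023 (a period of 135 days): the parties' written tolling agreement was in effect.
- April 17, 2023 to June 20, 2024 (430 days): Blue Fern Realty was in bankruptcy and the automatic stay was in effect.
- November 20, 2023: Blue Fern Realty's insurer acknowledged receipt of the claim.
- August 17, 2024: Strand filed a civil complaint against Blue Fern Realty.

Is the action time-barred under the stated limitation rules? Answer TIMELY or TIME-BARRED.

TIMELY

The limitation period began to run on February 20, 2020.
3 years from February 20, 2020 is February 20, 2023.
The written tolling agreement from September 20, 2022 to February 2, 2023 tolled the period for 135 days, extending the deadline to July 5, 2023.
Because the automatic bankruptcy stay ran from April 17, 2023 to June 20, 2024, the deadline is extended by 430 days to September 7, 2024.
None of the other events listed affects the running of the period under the stated rules.
The August 17, 2024 filing precedes the September 7, 2024 deadline; the claim is timely.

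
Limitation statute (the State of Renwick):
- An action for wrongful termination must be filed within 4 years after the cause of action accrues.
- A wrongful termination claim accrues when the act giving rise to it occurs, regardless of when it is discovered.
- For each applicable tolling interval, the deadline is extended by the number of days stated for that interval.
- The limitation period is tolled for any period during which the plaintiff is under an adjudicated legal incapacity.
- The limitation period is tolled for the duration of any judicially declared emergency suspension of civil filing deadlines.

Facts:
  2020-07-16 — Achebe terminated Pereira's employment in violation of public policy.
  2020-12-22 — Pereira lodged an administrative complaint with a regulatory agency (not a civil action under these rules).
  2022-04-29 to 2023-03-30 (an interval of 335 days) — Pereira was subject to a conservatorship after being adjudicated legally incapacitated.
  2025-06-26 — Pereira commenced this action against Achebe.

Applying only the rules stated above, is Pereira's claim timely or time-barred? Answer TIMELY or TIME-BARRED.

The limitation period began to run on 2020-07-16.
Adding the 4 years base period to 2020-07-16 gives a deadline of 2024-07-16, before any tolling.
The plaintiff's legal incapacity from 2022-04-29 to 2023-03-30 tolled the period for 335 days, extending the deadline to 2025-06-16.
Nothing else in the chronology tolls or restarts the period.
The 2025-06-26 filing falls after the 2025-06-16 deadline; the claim is time-barred.

TIME-BARRED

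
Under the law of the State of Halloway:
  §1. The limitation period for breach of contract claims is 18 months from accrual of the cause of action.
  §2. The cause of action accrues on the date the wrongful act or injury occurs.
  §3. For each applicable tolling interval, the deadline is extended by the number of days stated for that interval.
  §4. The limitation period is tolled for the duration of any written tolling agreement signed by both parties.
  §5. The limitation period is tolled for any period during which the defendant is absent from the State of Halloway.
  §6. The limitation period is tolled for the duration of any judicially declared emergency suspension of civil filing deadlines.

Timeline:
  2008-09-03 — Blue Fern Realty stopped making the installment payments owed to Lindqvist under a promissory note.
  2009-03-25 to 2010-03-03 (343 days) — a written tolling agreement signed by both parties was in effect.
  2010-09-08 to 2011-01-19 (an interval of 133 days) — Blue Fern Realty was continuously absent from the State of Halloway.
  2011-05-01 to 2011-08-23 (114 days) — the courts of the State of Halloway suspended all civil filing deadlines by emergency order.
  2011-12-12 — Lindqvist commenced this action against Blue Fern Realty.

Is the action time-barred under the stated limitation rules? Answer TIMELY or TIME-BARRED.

The cause of action accrued on 2008-09-03, the date of the act.
The untolled deadline — 18 months after 2008-09-03 — is 2010-03-03.
The written tolling agreement from 2009-03-25 to 2010-03-03 tolled the period for 343 days, extending the deadline to 2011-02-09.
Because the defendant's absence from the jurisdiction ran from 2010-09-08 to 2011-01-19, the deadline is extended by 133 days to 2011-06-22.
Because the emergency suspension of filing deadlines ran from 2011-05-01 to 2011-08-23, the deadline is extended by 114 days to 2011-10-14.
Lindqvist filed on 2011-12-12, after the 2011-10-14 deadline, so the action is time-barred.

TIME-BARRED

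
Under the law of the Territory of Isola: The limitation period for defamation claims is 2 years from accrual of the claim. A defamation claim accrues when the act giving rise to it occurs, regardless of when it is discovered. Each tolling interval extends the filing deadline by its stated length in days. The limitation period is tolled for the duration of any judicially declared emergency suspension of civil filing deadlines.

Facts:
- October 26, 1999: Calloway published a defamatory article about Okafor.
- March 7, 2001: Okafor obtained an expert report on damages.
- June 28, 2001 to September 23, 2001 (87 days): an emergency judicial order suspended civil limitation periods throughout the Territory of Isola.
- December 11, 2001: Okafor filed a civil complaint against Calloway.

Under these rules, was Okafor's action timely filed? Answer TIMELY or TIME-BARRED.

TIMELY

The claim accrued on October 26, 1999, when the wrongful act occurred.
Adding the 2 years base period to October 26, 1999 gives a deadline of October 26, 2001, before any tolling.
The emergency suspension of filing deadlines from June 28, 2001 to September 23, 2001 tolled the period for 87 days, extending the deadline to January 21, 2002.
None of the other events listed affects the running of the period under the stated rules.
Filing on December 11, 2001 beat the January 21, 2002 deadline — the action is timely.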